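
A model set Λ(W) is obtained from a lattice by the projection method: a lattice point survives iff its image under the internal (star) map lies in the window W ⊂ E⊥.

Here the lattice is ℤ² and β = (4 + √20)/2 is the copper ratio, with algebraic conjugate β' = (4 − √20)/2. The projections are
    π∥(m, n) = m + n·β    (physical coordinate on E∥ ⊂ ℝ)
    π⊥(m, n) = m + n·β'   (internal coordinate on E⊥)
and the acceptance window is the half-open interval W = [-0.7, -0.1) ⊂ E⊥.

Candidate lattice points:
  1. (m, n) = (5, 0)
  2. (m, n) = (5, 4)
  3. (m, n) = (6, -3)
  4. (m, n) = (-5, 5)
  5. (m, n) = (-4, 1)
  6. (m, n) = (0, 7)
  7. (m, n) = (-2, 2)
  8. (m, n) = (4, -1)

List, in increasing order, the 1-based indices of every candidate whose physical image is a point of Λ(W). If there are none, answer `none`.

Compute β' = (4−√20)/2 = -0.236068, so π⊥(m,n) = m -0.236068·n.
#1 (5,0): internal coord 5 + (0)·β' = +5.000000; +5.000000 ∉ [-0.7, -0.1) → out
#2 (5,4): internal coord 5 + (4)·β' = +4.055728; +4.055728 ∉ [-0.7, -0.1) → out
#3 (6,-3): internal coord 6 + (-3)·β' = +6.708204; +6.708204 ∉ [-0.7, -0.1) → out
#4 (-5,5): internal coord -5 + (5)·β' = -6.180340; -6.180340 ∉ [-0.7, -0.1) → out
#5 (-4,1): internal coord -4 + (1)·β' = -4.236068; -4.236068 ∉ [-0.7, -0.1) → out
#6 (0,7): internal coord 0 + (7)·β' = -1.652476; -1.652476 ∉ [-0.7, -0.1) → out
#7 (-2,2): internal coord -2 + (2)·β' = -2.472136; -2.472136 ∉ [-0.7, -0.1) → out
#8 (4,-1): internal coord 4 + (-1)·β' = +4.236068; +4.236068 ∉ [-0.7, -0.1) → out

none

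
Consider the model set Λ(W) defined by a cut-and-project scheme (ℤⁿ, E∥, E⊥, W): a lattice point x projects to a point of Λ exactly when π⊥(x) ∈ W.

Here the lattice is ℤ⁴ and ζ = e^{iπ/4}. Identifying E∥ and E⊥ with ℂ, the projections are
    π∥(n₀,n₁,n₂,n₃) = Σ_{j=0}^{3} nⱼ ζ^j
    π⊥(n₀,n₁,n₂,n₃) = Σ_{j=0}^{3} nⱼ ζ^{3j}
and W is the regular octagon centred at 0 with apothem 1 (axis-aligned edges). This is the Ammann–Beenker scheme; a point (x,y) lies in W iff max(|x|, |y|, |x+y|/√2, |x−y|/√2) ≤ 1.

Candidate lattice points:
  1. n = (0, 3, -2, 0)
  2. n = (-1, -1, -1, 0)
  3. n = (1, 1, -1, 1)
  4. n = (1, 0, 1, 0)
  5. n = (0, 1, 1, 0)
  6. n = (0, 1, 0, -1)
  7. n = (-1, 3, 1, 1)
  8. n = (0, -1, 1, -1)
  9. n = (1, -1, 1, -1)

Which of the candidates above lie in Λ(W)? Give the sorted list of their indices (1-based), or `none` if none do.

2, 5

π⊥(n) = n₀ + n₁ζ³ + n₂ζ⁶ + n₃ζ⁹ where ζ = e^{iπ/4}.
candidate 1: n = (0, 3, -2, 0) → π⊥ ≈ (-2.1213, +4.1213); max(|x|,|y|,|x±y|/√2) = 4.4142 > 1 ⇒ ∉ W
candidate 2: n = (-1, -1, -1, 0) → π⊥ ≈ (-0.2929, +0.2929); max(|x|,|y|,|x±y|/√2) = 0.4142 ≤ 1 ⇒ ∈ W
candidate 3: n = (1, 1, -1, 1) → π⊥ ≈ (+1.0000, +2.4142); max(|x|,|y|,|x±y|/√2) = 2.4142 > 1 ⇒ ∉ W
candidate 4: n = (1, 0, 1, 0) → π⊥ ≈ (+1.0000, -1.0000); max(|x|,|y|,|x±y|/√2) = 1.4142 > 1 ⇒ ∉ W
candidate 5: n = (0, 1, 1, 0) → π⊥ ≈ (-0.7071, -0.2929); max(|x|,|y|,|x±y|/√2) = 0.7071 ≤ 1 ⇒ ∈ W
candidate 6: n = (0, 1, 0, -1) → π⊥ ≈ (-1.4142, +0.0000); max(|x|,|y|,|x±y|/√2) = 1.4142 > 1 ⇒ ∉ W
candidate 7: n = (-1, 3, 1, 1) → π⊥ ≈ (-2.4142, +1.8284); max(|x|,|y|,|x±y|/√2) = 3.0000 > 1 ⇒ ∉ W
candidate 8: n = (0, -1, 1, -1) → π⊥ ≈ (+0.0000, -2.4142); max(|x|,|y|,|x±y|/√2) = 2.4142 > 1 ⇒ ∉ W
candidate 9: n = (1, -1, 1, -1) → π⊥ ≈ (+1.0000, -2.4142); max(|x|,|y|,|x±y|/√2) = 2.4142 > 1 ⇒ ∉ W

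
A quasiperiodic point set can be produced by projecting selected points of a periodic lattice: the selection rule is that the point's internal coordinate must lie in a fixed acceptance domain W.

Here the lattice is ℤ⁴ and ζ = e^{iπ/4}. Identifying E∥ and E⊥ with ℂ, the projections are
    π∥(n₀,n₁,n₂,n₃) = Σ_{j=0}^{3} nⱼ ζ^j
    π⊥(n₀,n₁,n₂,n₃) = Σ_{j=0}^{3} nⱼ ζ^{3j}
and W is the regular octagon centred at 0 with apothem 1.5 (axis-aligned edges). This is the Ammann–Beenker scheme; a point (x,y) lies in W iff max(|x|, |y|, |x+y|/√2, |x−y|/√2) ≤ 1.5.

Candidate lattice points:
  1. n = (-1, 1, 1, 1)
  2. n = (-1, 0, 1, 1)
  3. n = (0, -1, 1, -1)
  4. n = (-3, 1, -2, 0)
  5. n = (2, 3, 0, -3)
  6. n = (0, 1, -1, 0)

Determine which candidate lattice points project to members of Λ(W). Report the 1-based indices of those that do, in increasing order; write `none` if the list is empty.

1, 2

With ζ = e^{iπ/4} the internal vectors are ζ^0,ζ^3,ζ^6,ζ^9.
#1 (-1, 1, 1, 1): internal (-1.0000, 0.4142); octagon support 1.0000 vs apothem 1.5 → ∈ W
#2 (-1, 0, 1, 1): internal (-0.2929, -0.2929); octagon support 0.4142 vs apothem 1.5 → ∈ W
#3 (0, -1, 1, -1): internal (0.0000, -2.4142); octagon support 2.4142 vs apothem 1.5 → ∉ W
#4 (-3, 1, -2, 0): internal (-3.7071, 2.7071); octagon support 4.5355 vs apothem 1.5 → ∉ W
#5 (2, 3, 0, -3): internal (-2.2426, 0.0000); octagon support 2.2426 vs apothem 1.5 → ∉ W
#6 (0, 1, -1, 0): internal (-0.7071, 1.7071); octagon support 1.7071 vs apothem 1.5 → ∉ W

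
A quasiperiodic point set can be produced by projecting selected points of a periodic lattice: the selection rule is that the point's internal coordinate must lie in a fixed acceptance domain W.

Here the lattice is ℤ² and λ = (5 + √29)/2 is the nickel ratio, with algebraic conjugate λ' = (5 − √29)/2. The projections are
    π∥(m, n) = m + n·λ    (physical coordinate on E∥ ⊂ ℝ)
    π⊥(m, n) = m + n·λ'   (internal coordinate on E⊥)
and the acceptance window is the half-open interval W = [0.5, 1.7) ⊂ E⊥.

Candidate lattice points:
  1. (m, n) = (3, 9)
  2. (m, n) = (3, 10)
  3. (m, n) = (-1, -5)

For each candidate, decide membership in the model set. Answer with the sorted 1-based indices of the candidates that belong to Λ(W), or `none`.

Compute λ' = (5−√29)/2 = -0.192582, so π⊥(m,n) = m -0.192582·n.
#1 (3,9): internal coord 3 + (9)·λ' = +1.266758; +1.266758 ∈ [0.5, 1.7) → IN Λ
#2 (3,10): internal coord 3 + (10)·λ' = +1.074176; +1.074176 ∈ [0.5, 1.7) → IN Λ
#3 (-1,-5): internal coord -1 + (-5)·λ' = -0.037088; -0.037088 ∉ [0.5, 1.7) → out

1, 2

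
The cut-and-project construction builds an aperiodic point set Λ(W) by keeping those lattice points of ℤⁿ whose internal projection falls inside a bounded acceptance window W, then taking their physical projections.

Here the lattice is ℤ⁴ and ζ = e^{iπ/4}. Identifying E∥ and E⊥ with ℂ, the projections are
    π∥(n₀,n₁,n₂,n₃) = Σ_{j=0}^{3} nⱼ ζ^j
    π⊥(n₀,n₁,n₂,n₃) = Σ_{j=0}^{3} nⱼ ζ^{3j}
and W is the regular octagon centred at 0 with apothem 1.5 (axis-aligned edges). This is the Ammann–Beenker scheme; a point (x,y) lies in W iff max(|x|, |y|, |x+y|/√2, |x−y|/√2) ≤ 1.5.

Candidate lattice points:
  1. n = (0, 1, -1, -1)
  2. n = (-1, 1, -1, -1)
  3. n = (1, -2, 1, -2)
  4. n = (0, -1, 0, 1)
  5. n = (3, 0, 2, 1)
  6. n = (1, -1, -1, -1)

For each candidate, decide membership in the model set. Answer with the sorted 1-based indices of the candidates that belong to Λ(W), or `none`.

With ζ = e^{iπ/4} the internal vectors are ζ^0,ζ^3,ζ^6,ζ^9.
candidate 1: n = (0, 1, -1, -1) → π⊥ ≈ (-1.414214, +1.000000); max(|x|,|y|,|x±y|/√2) = 1.707107 > 1.5 ⇒ ∉ W
candidate 2: n = (-1, 1, -1, -1) → π⊥ ≈ (-2.414214, +1.000000); max(|x|,|y|,|x±y|/√2) = 2.414214 > 1.5 ⇒ ∉ W
candidate 3: n = (1, -2, 1, -2) → π⊥ ≈ (+1.000000, -3.828427); max(|x|,|y|,|x±y|/√2) = 3.828427 > 1.5 ⇒ ∉ W
candidate 4: n = (0, -1, 0, 1) → π⊥ ≈ (+1.414214, +0.000000); max(|x|,|y|,|x±y|/√2) = 1.414214 ≤ 1.5 ⇒ ∈ W
candidate 5: n = (3, 0, 2, 1) → π⊥ ≈ (+3.707107, -1.292893); max(|x|,|y|,|x±y|/√2) = 3.707107 > 1.5 ⇒ ∉ W
candidate 6: n = (1, -1, -1, -1) → π⊥ ≈ (+1.000000, -0.414214); max(|x|,|y|,|x±y|/√2) = 1.000000 ≤ 1.5 ⇒ ∈ W

4, 6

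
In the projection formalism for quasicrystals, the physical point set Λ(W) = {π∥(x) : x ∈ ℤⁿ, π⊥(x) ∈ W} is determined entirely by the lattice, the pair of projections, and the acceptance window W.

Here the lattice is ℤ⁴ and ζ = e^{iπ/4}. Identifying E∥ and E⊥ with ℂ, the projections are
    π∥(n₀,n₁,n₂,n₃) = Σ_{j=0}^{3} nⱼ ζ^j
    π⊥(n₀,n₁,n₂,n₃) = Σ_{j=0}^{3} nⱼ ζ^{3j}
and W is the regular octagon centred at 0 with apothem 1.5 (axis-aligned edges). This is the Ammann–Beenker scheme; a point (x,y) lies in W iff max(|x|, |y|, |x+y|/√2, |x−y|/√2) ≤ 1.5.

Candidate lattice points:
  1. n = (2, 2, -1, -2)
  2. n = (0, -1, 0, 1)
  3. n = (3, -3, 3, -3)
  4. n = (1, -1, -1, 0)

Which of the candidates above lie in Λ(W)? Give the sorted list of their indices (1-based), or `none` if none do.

With ζ = e^{iπ/4} the internal vectors are ζ^0,ζ^3,ζ^6,ζ^9.
candidate 1: n = (2, 2, -1, -2) → π⊥ ≈ (-0.828427, +1.000000); max(|x|,|y|,|x±y|/√2) = 1.292893 ≤ 1.5 ⇒ ∈ W
candidate 2: n = (0, -1, 0, 1) → π⊥ ≈ (+1.414214, +0.000000); max(|x|,|y|,|x±y|/√2) = 1.414214 ≤ 1.5 ⇒ ∈ W
candidate 3: n = (3, -3, 3, -3) → π⊥ ≈ (+3.000000, -7.242641); max(|x|,|y|,|x±y|/√2) = 7.242641 > 1.5 ⇒ ∉ W
candidate 4: n = (1, -1, -1, 0) → π⊥ ≈ (+1.707107, +0.292893); max(|x|,|y|,|x±y|/√2) = 1.707107 > 1.5 ⇒ ∉ W

1, 2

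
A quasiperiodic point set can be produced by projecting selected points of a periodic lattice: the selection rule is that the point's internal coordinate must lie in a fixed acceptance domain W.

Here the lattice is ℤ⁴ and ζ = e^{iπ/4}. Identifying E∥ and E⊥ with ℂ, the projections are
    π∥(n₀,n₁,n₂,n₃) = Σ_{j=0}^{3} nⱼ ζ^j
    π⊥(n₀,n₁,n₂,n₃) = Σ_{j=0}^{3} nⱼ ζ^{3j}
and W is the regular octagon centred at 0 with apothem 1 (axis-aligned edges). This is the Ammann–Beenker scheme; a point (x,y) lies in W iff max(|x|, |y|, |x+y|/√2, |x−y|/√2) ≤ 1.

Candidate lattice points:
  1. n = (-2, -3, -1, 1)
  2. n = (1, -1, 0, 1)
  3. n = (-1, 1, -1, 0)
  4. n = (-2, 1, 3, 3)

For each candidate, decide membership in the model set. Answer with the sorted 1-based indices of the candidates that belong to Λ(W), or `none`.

Internal map: ζ^{3j} for j=0..3 gives (1,0), (−√2/2,√2/2), (0,−1), (√2/2,√2/2).
candidate 1: n = (-2, -3, -1, 1) → π⊥ ≈ (+0.828427, -0.414214); max(|x|,|y|,|x±y|/√2) = 0.878680 ≤ 1 ⇒ ∈ W
candidate 2: n = (1, -1, 0, 1) → π⊥ ≈ (+2.414214, +0.000000); max(|x|,|y|,|x±y|/√2) = 2.414214 > 1 ⇒ ∉ W
candidate 3: n = (-1, 1, -1, 0) → π⊥ ≈ (-1.707107, +1.707107); max(|x|,|y|,|x±y|/√2) = 2.414214 > 1 ⇒ ∉ W
candidate 4: n = (-2, 1, 3, 3) → π⊥ ≈ (-0.585786, -0.171573); max(|x|,|y|,|x±y|/√2) = 0.585786 ≤ 1 ⇒ ∈ W

1, 4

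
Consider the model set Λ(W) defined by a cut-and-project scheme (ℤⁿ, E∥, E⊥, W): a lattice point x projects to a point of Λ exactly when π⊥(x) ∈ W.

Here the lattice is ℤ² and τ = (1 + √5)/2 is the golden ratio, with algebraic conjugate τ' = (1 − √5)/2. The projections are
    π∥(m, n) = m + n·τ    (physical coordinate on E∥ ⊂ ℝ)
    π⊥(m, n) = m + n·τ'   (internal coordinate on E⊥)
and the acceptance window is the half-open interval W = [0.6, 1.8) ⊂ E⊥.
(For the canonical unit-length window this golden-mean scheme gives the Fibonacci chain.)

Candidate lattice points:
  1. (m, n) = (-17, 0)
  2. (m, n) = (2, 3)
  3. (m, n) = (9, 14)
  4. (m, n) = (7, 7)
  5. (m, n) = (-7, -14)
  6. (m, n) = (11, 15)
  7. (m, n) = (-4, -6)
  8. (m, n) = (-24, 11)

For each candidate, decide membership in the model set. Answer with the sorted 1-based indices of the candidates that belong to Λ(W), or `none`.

5, 6

Compute τ' = (1−√5)/2 = -0.618034, so π⊥(m,n) = m -0.618034·n.
candidate 1: (m,n)=(-17,0) → π∥ = -17+0·τ ≈ -17.000000, π⊥ = -17+0·τ' ≈ -17.000000 ∉ [0.6, 1.8) ⇒ out
candidate 2: (m,n)=(2,3) → π∥ = 2+3·τ ≈ 6.854102, π⊥ = 2+3·τ' ≈ 0.145898 ∉ [0.6, 1.8) ⇒ out
candidate 3: (m,n)=(9,14) → π∥ = 9+14·τ ≈ 31.652476, π⊥ = 9+14·τ' ≈ 0.347524 ∉ [0.6, 1.8) ⇒ out
candidate 4: (m,n)=(7,7) → π∥ = 7+7·τ ≈ 18.326238, π⊥ = 7+7·τ' ≈ 2.673762 ∉ [0.6, 1.8) ⇒ out
candidate 5: (m,n)=(-7,-14) → π∥ = -7-14·τ ≈ -29.652476, π⊥ = -7-14·τ' ≈ 1.652476 ∈ [0.6, 1.8) ⇒ IN Λ
candidate 6: (m,n)=(11,15) → π∥ = 11+15·τ ≈ 35.270510, π⊥ = 11+15·τ' ≈ 1.729490 ∈ [0.6, 1.8) ⇒ IN Λ
candidate 7: (m,n)=(-4,-6) → π∥ = -4-6·τ ≈ -13.708204, π⊥ = -4-6·τ' ≈ -0.291796 ∉ [0.6, 1.8) ⇒ out
candidate 8: (m,n)=(-24,11) → π∥ = -24+11·τ ≈ -6.201626, π⊥ = -24+11·τ' ≈ -30.798374 ∉ [0.6, 1.8) ⇒ out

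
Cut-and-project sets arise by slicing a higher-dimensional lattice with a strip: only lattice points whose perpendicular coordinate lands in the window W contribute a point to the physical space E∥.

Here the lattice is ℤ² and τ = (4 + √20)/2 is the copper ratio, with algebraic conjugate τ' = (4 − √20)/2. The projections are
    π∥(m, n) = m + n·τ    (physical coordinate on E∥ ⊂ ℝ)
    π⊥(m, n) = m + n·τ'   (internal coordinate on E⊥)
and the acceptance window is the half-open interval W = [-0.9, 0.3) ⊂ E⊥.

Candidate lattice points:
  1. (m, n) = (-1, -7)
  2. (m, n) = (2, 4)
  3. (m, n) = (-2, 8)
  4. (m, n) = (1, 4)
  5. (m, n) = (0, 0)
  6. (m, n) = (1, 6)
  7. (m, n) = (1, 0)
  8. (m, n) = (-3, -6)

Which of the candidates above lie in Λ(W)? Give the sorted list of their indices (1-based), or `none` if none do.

4, 5, 6

τ' = (4−√20)/2 ≈ -0.236068.
[1] lift (-1,-7): star map gives 0.652476; window check -0.9 ≤ 0.652476 < 0.3 is false → out
[2] lift (2,4): star map gives 1.055728; window check -0.9 ≤ 1.055728 < 0.3 is false → out
[3] lift (-2,8): star map gives -3.888544; window check -0.9 ≤ -3.888544 < 0.3 is false → out
[4] lift (1,4): star map gives 0.055728; window check -0.9 ≤ 0.055728 < 0.3 is true → IN Λ
[5] lift (0,0): star map gives 0.000000; window check -0.9 ≤ 0.000000 < 0.3 is true → IN Λ
[6] lift (1,6): star map gives -0.416408; window check -0.9 ≤ -0.416408 < 0.3 is true → IN Λ
[7] lift (1,0): star map gives 1.000000; window check -0.9 ≤ 1.000000 < 0.3 is false → out
[8] lift (-3,-6): star map gives -1.583592; window check -0.9 ≤ -1.583592 < 0.3 is false → out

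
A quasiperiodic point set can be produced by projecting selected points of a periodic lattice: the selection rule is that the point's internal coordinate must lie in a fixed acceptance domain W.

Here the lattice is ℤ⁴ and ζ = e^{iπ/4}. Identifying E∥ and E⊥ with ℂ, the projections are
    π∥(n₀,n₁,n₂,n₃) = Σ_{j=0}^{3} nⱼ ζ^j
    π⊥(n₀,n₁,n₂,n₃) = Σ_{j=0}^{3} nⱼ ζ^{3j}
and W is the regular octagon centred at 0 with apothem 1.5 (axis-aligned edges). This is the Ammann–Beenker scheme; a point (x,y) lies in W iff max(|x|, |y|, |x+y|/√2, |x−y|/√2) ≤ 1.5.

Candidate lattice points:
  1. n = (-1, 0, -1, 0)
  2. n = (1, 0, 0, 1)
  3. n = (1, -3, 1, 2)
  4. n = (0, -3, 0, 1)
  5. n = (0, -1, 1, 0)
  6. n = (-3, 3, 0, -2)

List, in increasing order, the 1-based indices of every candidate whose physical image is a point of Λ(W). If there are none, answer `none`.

1

Internal map: ζ^{3j} for j=0..3 gives (1,0), (−√2/2,√2/2), (0,−1), (√2/2,√2/2).
#1 (-1, 0, -1, 0): internal (-1.00000, 1.00000); octagon support 1.41421 vs apothem 1.5 → ∈ W
#2 (1, 0, 0, 1): internal (1.70711, 0.70711); octagon support 1.70711 vs apothem 1.5 → ∉ W
#3 (1, -3, 1, 2): internal (4.53553, -1.70711); octagon support 4.53553 vs apothem 1.5 → ∉ W
#4 (0, -3, 0, 1): internal (2.82843, -1.41421); octagon support 3.00000 vs apothem 1.5 → ∉ W
#5 (0, -1, 1, 0): internal (0.70711, -1.70711); octagon support 1.70711 vs apothem 1.5 → ∉ W
#6 (-3, 3, 0, -2): internal (-6.53553, 0.70711); octagon support 6.53553 vs apothem 1.5 → ∉ W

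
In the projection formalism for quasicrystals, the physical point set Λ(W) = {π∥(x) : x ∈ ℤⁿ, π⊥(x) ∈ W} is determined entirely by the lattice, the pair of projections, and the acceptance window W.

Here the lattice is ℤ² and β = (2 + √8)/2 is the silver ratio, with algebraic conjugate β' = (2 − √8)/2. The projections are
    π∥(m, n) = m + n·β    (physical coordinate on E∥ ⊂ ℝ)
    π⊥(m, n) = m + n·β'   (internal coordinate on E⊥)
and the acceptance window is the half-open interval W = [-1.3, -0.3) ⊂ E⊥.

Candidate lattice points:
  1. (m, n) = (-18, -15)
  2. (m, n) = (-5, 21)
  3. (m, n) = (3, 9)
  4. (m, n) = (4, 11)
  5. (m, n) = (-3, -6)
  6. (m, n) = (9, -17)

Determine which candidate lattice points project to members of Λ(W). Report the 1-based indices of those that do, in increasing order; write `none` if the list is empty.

β' = (2−√8)/2 ≈ -0.414214.
[1] lift (-18,-15): star map gives -11.786797; window check -1.3 ≤ -11.786797 < -0.3 is false → out
[2] lift (-5,21): star map gives -13.698485; window check -1.3 ≤ -13.698485 < -0.3 is false → out
[3] lift (3,9): star map gives -0.727922; window check -1.3 ≤ -0.727922 < -0.3 is true → IN Λ
[4] lift (4,11): star map gives -0.556349; window check -1.3 ≤ -0.556349 < -0.3 is true → IN Λ
[5] lift (-3,-6): star map gives -0.514719; window check -1.3 ≤ -0.514719 < -0.3 is true → IN Λ
[6] lift (9,-17): star map gives 16.041631; window check -1.3 ≤ 16.041631 < -0.3 is false → out

3, 4, 5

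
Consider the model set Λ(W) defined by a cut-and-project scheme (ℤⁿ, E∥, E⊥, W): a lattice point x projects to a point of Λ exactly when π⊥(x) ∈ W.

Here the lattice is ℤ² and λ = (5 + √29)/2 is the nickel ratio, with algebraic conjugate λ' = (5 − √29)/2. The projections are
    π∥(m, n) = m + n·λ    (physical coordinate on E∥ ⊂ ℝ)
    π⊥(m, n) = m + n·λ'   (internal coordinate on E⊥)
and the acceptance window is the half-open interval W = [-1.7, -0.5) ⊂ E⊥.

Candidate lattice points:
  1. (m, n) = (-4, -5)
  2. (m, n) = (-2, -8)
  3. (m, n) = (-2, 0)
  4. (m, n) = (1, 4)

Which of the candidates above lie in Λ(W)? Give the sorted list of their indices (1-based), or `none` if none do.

none

Numerically λ ≈ 5.19258 and λ' = −1/λ ≈ -0.19258.
#1 (-4,-5): internal coord -4 + (-5)·λ' = -3.03709; -3.03709 ∉ [-1.7, -0.5) → out
#2 (-2,-8): internal coord -2 + (-8)·λ' = -0.45934; -0.45934 ∉ [-1.7, -0.5) → out
#3 (-2,0): internal coord -2 + (0)·λ' = -2.00000; -2.00000 ∉ [-1.7, -0.5) → out
#4 (1,4): internal coord 1 + (4)·λ' = +0.22967; +0.22967 ∉ [-1.7, -0.5) → out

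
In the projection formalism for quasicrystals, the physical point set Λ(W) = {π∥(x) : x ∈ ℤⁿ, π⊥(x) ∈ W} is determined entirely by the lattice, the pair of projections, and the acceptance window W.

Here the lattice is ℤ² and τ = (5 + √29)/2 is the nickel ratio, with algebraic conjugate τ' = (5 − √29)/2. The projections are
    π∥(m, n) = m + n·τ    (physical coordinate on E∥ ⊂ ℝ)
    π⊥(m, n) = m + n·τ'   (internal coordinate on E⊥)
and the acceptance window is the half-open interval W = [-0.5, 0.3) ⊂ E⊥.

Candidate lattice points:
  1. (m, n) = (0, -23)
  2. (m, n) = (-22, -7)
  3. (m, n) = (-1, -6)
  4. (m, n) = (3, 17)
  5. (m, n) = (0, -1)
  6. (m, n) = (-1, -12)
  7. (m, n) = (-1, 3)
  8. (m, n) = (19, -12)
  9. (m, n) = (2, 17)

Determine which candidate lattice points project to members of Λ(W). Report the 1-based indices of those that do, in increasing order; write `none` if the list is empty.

Compute τ' = (5−√29)/2 = -0.1926, so π⊥(m,n) = m -0.1926·n.
candidate 1: (m,n)=(0,-23) → π∥ = 0-23·τ ≈ -119.4294, π⊥ = 0-23·τ' ≈ 4.4294 ∉ [-0.5, 0.3) ⇒ out
candidate 2: (m,n)=(-22,-7) → π∥ = -22-7·τ ≈ -58.3481, π⊥ = -22-7·τ' ≈ -20.6519 ∉ [-0.5, 0.3) ⇒ out
candidate 3: (m,n)=(-1,-6) → π∥ = -1-6·τ ≈ -32.1555, π⊥ = -1-6·τ' ≈ 0.1555 ∈ [-0.5, 0.3) ⇒ IN Λ
candidate 4: (m,n)=(3,17) → π∥ = 3+17·τ ≈ 91.2739, π⊥ = 3+17·τ' ≈ -0.2739 ∈ [-0.5, 0.3) ⇒ IN Λ
candidate 5: (m,n)=(0,-1) → π∥ = 0-1·τ ≈ -5.1926, π⊥ = 0-1·τ' ≈ 0.1926 ∈ [-0.5, 0.3) ⇒ IN Λ
candidate 6: (m,n)=(-1,-12) → π∥ = -1-12·τ ≈ -63.3110, π⊥ = -1-12·τ' ≈ 1.3110 ∉ [-0.5, 0.3) ⇒ out
candidate 7: (m,n)=(-1,3) → π∥ = -1+3·τ ≈ 14.5777, π⊥ = -1+3·τ' ≈ -1.5777 ∉ [-0.5, 0.3) ⇒ out
candidate 8: (m,n)=(19,-12) → π∥ = 19-12·τ ≈ -43.3110, π⊥ = 19-12·τ' ≈ 21.3110 ∉ [-0.5, 0.3) ⇒ out
candidate 9: (m,n)=(2,17) → π∥ = 2+17·τ ≈ 90.2739, π⊥ = 2+17·τ' ≈ -1.2739 ∉ [-0.5, 0.3) ⇒ out

3, 4, 5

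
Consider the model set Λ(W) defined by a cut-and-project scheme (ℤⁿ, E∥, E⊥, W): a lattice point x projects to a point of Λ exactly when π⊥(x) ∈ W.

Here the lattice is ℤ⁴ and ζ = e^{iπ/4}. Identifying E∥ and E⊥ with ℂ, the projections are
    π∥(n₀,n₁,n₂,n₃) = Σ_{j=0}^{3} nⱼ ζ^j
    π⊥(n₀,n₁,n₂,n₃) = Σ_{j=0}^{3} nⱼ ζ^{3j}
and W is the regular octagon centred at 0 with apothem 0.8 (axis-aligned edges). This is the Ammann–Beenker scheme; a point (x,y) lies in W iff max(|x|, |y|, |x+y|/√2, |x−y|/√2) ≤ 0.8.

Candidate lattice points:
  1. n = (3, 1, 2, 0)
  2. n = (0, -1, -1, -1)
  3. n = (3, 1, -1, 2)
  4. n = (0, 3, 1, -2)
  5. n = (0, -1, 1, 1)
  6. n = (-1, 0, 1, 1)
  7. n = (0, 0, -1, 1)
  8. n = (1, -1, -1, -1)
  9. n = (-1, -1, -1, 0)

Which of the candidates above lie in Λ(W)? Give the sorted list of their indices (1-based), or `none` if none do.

2, 6, 9

π⊥(n) = n₀ + n₁ζ³ + n₂ζ⁶ + n₃ζ⁹ where ζ = e^{iπ/4}.
#1 (3, 1, 2, 0): internal (2.2929, -1.2929); octagon support 2.5355 vs apothem 0.8 → ∉ W
#2 (0, -1, -1, -1): internal (0.0000, -0.4142); octagon support 0.4142 vs apothem 0.8 → ∈ W
#3 (3, 1, -1, 2): internal (3.7071, 3.1213); octagon support 4.8284 vs apothem 0.8 → ∉ W
#4 (0, 3, 1, -2): internal (-3.5355, -0.2929); octagon support 3.5355 vs apothem 0.8 → ∉ W
#5 (0, -1, 1, 1): internal (1.4142, -1.0000); octagon support 1.7071 vs apothem 0.8 → ∉ W
#6 (-1, 0, 1, 1): internal (-0.2929, -0.2929); octagon support 0.4142 vs apothem 0.8 → ∈ W
#7 (0, 0, -1, 1): internal (0.7071, 1.7071); octagon support 1.7071 vs apothem 0.8 → ∉ W
#8 (1, -1, -1, -1): internal (1.0000, -0.4142); octagon support 1.0000 vs apothem 0.8 → ∉ W
#9 (-1, -1, -1, 0): internal (-0.2929, 0.2929); octagon support 0.4142 vs apothem 0.8 → ∈ W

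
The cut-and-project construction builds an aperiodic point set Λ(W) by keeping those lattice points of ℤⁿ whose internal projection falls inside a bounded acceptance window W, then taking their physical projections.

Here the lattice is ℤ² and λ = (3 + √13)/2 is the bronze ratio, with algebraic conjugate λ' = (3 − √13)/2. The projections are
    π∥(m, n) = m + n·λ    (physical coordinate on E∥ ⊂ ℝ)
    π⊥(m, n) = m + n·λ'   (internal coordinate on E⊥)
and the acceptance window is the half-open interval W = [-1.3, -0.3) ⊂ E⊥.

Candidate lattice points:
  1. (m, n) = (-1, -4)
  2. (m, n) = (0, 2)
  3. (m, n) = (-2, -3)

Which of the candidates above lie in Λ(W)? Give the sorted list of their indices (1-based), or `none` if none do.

Compute λ' = (3−√13)/2 = -0.302776, so π⊥(m,n) = m -0.302776·n.
#1 (-1,-4): internal coord -1 + (-4)·λ' = +0.211103; +0.211103 ∉ [-1.3, -0.3) → out
#2 (0,2): internal coord 0 + (2)·λ' = -0.605551; -0.605551 ∈ [-1.3, -0.3) → IN Λ
#3 (-2,-3): internal coord -2 + (-3)·λ' = -1.091673; -1.091673 ∈ [-1.3, -0.3) → IN Λ

2, 3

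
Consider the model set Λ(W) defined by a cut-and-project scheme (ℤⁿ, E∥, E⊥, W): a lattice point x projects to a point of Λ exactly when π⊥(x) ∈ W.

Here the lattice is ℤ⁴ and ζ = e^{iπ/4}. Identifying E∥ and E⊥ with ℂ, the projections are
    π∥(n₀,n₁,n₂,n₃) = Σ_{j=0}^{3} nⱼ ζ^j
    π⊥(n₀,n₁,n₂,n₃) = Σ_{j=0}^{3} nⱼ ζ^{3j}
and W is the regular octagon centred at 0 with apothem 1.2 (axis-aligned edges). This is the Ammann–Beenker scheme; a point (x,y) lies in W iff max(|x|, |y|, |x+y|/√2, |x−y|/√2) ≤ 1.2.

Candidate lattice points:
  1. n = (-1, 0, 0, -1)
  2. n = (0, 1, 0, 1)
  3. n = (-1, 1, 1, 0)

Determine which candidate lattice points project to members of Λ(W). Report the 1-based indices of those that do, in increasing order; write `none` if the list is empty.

π⊥(n) = n₀ + n₁ζ³ + n₂ζ⁶ + n₃ζ⁹ where ζ = e^{iπ/4}.
#1 (-1, 0, 0, -1): internal (-1.7071, -0.7071); octagon support 1.7071 vs apothem 1.2 → ∉ W
#2 (0, 1, 0, 1): internal (0.0000, 1.4142); octagon support 1.4142 vs apothem 1.2 → ∉ W
#3 (-1, 1, 1, 0): internal (-1.7071, -0.2929); octagon support 1.7071 vs apothem 1.2 → ∉ W

none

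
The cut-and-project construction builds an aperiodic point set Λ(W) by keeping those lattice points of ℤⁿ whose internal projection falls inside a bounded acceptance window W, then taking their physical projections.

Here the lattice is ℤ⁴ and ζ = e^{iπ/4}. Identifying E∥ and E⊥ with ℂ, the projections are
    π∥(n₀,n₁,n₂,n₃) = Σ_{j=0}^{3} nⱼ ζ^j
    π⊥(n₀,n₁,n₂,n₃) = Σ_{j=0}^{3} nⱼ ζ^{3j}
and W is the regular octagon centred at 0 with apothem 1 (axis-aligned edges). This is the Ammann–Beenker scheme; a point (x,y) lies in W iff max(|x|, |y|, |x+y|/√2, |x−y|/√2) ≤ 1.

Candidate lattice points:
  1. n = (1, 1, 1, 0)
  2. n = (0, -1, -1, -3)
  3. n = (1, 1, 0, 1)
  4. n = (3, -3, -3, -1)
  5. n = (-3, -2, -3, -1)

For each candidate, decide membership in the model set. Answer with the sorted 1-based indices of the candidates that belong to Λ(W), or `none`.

π⊥(n) = n₀ + n₁ζ³ + n₂ζ⁶ + n₃ζ⁹ where ζ = e^{iπ/4}.
#1 (1, 1, 1, 0): internal (0.292893, -0.292893); octagon support 0.414214 vs apothem 1 → ∈ W
#2 (0, -1, -1, -3): internal (-1.414214, -1.828427); octagon support 2.292893 vs apothem 1 → ∉ W
#3 (1, 1, 0, 1): internal (1.000000, 1.414214); octagon support 1.707107 vs apothem 1 → ∉ W
#4 (3, -3, -3, -1): internal (4.414214, 0.171573); octagon support 4.414214 vs apothem 1 → ∉ W
#5 (-3, -2, -3, -1): internal (-2.292893, 0.878680); octagon support 2.292893 vs apothem 1 → ∉ W

1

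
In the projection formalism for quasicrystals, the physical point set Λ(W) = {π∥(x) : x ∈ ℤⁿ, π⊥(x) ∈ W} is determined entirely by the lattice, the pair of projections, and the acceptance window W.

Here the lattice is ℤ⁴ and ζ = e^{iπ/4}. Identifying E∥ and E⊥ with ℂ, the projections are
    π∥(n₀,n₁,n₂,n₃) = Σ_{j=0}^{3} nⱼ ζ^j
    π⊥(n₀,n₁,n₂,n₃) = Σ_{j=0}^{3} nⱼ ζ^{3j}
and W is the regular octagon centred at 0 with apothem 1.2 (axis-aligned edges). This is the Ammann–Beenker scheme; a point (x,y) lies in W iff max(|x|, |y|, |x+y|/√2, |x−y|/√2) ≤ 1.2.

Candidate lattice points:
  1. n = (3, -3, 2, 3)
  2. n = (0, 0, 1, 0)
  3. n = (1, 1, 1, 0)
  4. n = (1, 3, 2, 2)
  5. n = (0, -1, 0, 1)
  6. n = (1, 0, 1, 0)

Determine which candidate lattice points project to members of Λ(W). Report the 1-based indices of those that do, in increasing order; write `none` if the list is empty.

π⊥(n) = n₀ + n₁ζ³ + n₂ζ⁶ + n₃ζ⁹ where ζ = e^{iπ/4}.
#1 (3, -3, 2, 3): internal (7.2426, -2.0000); octagon support 7.2426 vs apothem 1.2 → ∉ W
#2 (0, 0, 1, 0): internal (0.0000, -1.0000); octagon support 1.0000 vs apothem 1.2 → ∈ W
#3 (1, 1, 1, 0): internal (0.2929, -0.2929); octagon support 0.4142 vs apothem 1.2 → ∈ W
#4 (1, 3, 2, 2): internal (0.2929, 1.5355); octagon support 1.5355 vs apothem 1.2 → ∉ W
#5 (0, -1, 0, 1): internal (1.4142, 0.0000); octagon support 1.4142 vs apothem 1.2 → ∉ W
#6 (1, 0, 1, 0): internal (1.0000, -1.0000); octagon support 1.4142 vs apothem 1.2 → ∉ W

2, 3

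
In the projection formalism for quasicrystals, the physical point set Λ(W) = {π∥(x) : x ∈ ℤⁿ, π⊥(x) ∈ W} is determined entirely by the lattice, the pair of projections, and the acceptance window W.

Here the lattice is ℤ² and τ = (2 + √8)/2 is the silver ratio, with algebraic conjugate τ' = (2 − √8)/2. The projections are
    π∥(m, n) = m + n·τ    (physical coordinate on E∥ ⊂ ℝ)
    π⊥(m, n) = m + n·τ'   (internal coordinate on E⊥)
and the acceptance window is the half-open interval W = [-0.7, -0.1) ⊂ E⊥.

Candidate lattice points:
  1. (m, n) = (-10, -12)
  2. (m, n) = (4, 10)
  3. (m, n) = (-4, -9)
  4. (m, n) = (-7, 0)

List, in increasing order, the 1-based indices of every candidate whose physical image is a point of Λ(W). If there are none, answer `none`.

2, 3

Numerically τ ≈ 2.4142 and τ' = −1/τ ≈ -0.4142.
#1 (-10,-12): internal coord -10 + (-12)·τ' = -5.0294; -5.0294 ∉ [-0.7, -0.1) → out
#2 (4,10): internal coord 4 + (10)·τ' = -0.1421; -0.1421 ∈ [-0.7, -0.1) → IN Λ
#3 (-4,-9): internal coord -4 + (-9)·τ' = -0.2721; -0.2721 ∈ [-0.7, -0.1) → IN Λ
#4 (-7,0): internal coord -7 + (0)·τ' = -7.0000; -7.0000 ∉ [-0.7, -0.1) → out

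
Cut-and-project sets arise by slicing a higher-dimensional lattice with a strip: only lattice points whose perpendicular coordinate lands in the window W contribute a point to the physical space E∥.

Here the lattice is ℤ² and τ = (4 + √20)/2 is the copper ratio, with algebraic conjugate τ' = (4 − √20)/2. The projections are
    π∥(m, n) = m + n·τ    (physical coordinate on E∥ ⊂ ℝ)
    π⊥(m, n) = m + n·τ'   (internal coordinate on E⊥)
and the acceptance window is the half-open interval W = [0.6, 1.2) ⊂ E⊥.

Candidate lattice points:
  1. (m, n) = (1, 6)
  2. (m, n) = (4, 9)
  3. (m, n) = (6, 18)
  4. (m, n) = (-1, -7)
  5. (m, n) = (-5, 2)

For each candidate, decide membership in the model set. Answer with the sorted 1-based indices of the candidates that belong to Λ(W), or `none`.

Numerically τ ≈ 4.2361 and τ' = −1/τ ≈ -0.2361.
#1 (1,6): internal coord 1 + (6)·τ' = -0.4164; -0.4164 ∉ [0.6, 1.2) → out
#2 (4,9): internal coord 4 + (9)·τ' = +1.8754; +1.8754 ∉ [0.6, 1.2) → out
#3 (6,18): internal coord 6 + (18)·τ' = +1.7508; +1.7508 ∉ [0.6, 1.2) → out
#4 (-1,-7): internal coord -1 + (-7)·τ' = +0.6525; +0.6525 ∈ [0.6, 1.2) → IN Λ
#5 (-5,2): internal coord -5 + (2)·τ' = -5.4721; -5.4721 ∉ [0.6, 1.2) → out

4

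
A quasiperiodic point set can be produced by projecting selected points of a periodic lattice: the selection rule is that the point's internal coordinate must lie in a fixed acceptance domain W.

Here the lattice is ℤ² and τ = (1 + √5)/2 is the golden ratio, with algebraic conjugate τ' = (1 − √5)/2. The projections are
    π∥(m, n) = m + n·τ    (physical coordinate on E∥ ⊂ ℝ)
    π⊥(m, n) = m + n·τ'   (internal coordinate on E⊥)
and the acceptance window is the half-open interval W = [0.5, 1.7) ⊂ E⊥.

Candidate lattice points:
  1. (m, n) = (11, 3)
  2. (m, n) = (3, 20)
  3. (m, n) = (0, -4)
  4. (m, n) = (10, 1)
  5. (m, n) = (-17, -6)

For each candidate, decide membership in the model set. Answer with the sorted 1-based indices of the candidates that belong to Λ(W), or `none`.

Compute τ' = (1−√5)/2 = -0.61803, so π⊥(m,n) = m -0.61803·n.
[1] lift (11,3): star map gives 9.14590; window check 0.5 ≤ 9.14590 < 1.7 is false → out
[2] lift (3,20): star map gives -9.36068; window check 0.5 ≤ -9.36068 < 1.7 is false → out
[3] lift (0,-4): star map gives 2.47214; window check 0.5 ≤ 2.47214 < 1.7 is false → out
[4] lift (10,1): star map gives 9.38197; window check 0.5 ≤ 9.38197 < 1.7 is false → out
[5] lift (-17,-6): star map gives -13.29180; window check 0.5 ≤ -13.29180 < 1.7 is false → out

none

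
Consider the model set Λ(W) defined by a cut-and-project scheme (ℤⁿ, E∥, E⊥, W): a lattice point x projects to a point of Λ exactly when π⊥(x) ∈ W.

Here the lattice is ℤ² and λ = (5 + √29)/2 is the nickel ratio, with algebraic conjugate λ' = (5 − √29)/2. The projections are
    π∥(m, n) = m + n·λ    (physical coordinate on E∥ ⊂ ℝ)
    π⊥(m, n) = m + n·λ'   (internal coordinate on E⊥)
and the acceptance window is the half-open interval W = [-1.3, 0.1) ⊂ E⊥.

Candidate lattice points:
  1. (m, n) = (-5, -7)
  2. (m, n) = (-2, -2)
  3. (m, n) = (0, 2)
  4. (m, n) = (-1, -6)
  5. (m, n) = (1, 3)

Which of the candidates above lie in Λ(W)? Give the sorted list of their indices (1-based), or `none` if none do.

3

Numerically λ ≈ 5.192582 and λ' = −1/λ ≈ -0.192582.
candidate 1: (m,n)=(-5,-7) → π∥ = -5-7·λ ≈ -41.348077, π⊥ = -5-7·λ' ≈ -3.651923 ∉ [-1.3, 0.1) ⇒ out
candidate 2: (m,n)=(-2,-2) → π∥ = -2-2·λ ≈ -12.385165, π⊥ = -2-2·λ' ≈ -1.614835 ∉ [-1.3, 0.1) ⇒ out
candidate 3: (m,n)=(0,2) → π∥ = 0+2·λ ≈ 10.385165, π⊥ = 0+2·λ' ≈ -0.385165 ∈ [-1.3, 0.1) ⇒ IN Λ
candidate 4: (m,n)=(-1,-6) → π∥ = -1-6·λ ≈ -32.155494, π⊥ = -1-6·λ' ≈ 0.155494 ∉ [-1.3, 0.1) ⇒ out
candidate 5: (m,n)=(1,3) → π∥ = 1+3·λ ≈ 16.577747, π⊥ = 1+3·λ' ≈ 0.422253 ∉ [-1.3, 0.1) ⇒ out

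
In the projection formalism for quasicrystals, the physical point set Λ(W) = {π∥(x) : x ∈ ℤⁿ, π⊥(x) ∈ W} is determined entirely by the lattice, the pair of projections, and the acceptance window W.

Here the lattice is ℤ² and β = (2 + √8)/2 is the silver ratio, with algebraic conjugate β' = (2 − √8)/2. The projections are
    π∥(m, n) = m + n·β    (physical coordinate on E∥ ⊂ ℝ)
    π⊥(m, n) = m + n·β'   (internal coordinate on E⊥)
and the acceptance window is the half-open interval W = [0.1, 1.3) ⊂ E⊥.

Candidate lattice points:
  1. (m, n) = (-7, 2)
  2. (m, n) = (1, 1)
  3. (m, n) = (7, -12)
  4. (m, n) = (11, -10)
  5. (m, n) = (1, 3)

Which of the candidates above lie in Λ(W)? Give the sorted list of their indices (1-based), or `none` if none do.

Compute β' = (2−√8)/2 = -0.414214, so π⊥(m,n) = m -0.414214·n.
#1 (-7,2): internal coord -7 + (2)·β' = -7.828427; -7.828427 ∉ [0.1, 1.3) → out
#2 (1,1): internal coord 1 + (1)·β' = +0.585786; +0.585786 ∈ [0.1, 1.3) → IN Λ
#3 (7,-12): internal coord 7 + (-12)·β' = +11.970563; +11.970563 ∉ [0.1, 1.3) → out
#4 (11,-10): internal coord 11 + (-10)·β' = +15.142136; +15.142136 ∉ [0.1, 1.3) → out
#5 (1,3): internal coord 1 + (3)·β' = -0.242641; -0.242641 ∉ [0.1, 1.3) → out

2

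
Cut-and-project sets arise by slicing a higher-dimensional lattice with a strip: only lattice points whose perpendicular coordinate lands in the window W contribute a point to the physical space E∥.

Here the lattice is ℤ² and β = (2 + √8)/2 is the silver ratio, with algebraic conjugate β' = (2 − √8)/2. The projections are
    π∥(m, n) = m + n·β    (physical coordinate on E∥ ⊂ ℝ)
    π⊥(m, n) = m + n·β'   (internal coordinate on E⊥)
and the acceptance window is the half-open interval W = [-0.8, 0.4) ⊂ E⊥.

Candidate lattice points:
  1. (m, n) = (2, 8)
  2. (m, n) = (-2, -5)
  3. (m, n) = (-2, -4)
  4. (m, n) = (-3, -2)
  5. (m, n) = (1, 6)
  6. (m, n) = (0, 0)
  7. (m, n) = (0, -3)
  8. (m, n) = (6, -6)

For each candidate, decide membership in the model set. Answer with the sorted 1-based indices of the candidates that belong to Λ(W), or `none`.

2, 3, 6

Compute β' = (2−√8)/2 = -0.4142, so π⊥(m,n) = m -0.4142·n.
candidate 1: (m,n)=(2,8) → π∥ = 2+8·β ≈ 21.3137, π⊥ = 2+8·β' ≈ -1.3137 ∉ [-0.8, 0.4) ⇒ out
candidate 2: (m,n)=(-2,-5) → π∥ = -2-5·β ≈ -14.0711, π⊥ = -2-5·β' ≈ 0.0711 ∈ [-0.8, 0.4) ⇒ IN Λ
candidate 3: (m,n)=(-2,-4) → π∥ = -2-4·β ≈ -11.6569, π⊥ = -2-4·β' ≈ -0.3431 ∈ [-0.8, 0.4) ⇒ IN Λ
candidate 4: (m,n)=(-3,-2) → π∥ = -3-2·β ≈ -7.8284, π⊥ = -3-2·β' ≈ -2.1716 ∉ [-0.8, 0.4) ⇒ out
candidate 5: (m,n)=(1,6) → π∥ = 1+6·β ≈ 15.4853, π⊥ = 1+6·β' ≈ -1.4853 ∉ [-0.8, 0.4) ⇒ out
candidate 6: (m,n)=(0,0) → π∥ = 0+0·β ≈ 0.0000, π⊥ = 0+0·β' ≈ 0.0000 ∈ [-0.8, 0.4) ⇒ IN Λ
candidate 7: (m,n)=(0,-3) → π∥ = 0-3·β ≈ -7.2426, π⊥ = 0-3·β' ≈ 1.2426 ∉ [-0.8, 0.4) ⇒ out
candidate 8: (m,n)=(6,-6) → π∥ = 6-6·β ≈ -8.4853, π⊥ = 6-6·β' ≈ 8.4853 ∉ [-0.8, 0.4) ⇒ out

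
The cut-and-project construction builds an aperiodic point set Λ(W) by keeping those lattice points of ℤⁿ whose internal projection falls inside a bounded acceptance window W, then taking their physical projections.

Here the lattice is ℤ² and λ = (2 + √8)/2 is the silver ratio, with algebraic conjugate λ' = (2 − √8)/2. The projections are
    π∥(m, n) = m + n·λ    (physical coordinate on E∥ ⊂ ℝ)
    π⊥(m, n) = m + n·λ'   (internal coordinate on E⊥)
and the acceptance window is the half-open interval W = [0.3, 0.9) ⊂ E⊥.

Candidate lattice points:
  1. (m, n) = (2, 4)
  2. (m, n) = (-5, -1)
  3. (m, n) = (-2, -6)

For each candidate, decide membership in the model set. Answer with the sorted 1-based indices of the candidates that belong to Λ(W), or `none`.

Compute λ' = (2−√8)/2 = -0.414214, so π⊥(m,n) = m -0.414214·n.
#1 (2,4): internal coord 2 + (4)·λ' = +0.343146; +0.343146 ∈ [0.3, 0.9) → IN Λ
#2 (-5,-1): internal coord -5 + (-1)·λ' = -4.585786; -4.585786 ∉ [0.3, 0.9) → out
#3 (-2,-6): internal coord -2 + (-6)·λ' = +0.485281; +0.485281 ∈ [0.3, 0.9) → IN Λ

1, 3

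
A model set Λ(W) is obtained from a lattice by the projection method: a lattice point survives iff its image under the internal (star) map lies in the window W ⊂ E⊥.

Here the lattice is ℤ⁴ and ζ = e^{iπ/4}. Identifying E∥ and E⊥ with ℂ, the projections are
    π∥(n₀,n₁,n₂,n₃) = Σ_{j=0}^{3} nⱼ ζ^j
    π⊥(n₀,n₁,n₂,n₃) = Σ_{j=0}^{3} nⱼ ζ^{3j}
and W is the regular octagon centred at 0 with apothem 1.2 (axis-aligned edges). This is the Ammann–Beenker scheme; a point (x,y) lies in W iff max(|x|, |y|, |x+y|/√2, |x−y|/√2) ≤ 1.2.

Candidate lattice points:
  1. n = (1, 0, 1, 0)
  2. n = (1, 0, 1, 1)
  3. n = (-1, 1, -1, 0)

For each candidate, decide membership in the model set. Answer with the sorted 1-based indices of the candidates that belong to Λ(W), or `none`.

none

With ζ = e^{iπ/4} the internal vectors are ζ^0,ζ^3,ζ^6,ζ^9.
#1 (1, 0, 1, 0): internal (1.000000, -1.000000); octagon support 1.414214 vs apothem 1.2 → ∉ W
#2 (1, 0, 1, 1): internal (1.707107, -0.292893); octagon support 1.707107 vs apothem 1.2 → ∉ W
#3 (-1, 1, -1, 0): internal (-1.707107, 1.707107); octagon support 2.414214 vs apothem 1.2 → ∉ W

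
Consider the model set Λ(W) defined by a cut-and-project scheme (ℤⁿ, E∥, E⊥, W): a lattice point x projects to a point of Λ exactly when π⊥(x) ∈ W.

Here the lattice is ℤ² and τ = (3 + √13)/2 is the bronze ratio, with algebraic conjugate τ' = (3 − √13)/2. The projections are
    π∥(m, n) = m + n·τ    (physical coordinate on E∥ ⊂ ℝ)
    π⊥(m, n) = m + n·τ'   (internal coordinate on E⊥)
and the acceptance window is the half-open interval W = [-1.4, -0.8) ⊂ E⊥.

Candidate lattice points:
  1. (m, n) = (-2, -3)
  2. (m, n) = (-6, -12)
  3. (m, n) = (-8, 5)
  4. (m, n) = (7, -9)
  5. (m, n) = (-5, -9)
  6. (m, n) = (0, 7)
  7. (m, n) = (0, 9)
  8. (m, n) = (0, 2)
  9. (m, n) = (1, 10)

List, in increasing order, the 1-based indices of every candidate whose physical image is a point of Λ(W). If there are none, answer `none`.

1

τ' = (3−√13)/2 ≈ -0.302776.
[1] lift (-2,-3): star map gives -1.091673; window check -1.4 ≤ -1.091673 < -0.8 is true → IN Λ
[2] lift (-6,-12): star map gives -2.366692; window check -1.4 ≤ -2.366692 < -0.8 is false → out
[3] lift (-8,5): star map gives -9.513878; window check -1.4 ≤ -9.513878 < -0.8 is false → out
[4] lift (7,-9): star map gives 9.724981; window check -1.4 ≤ 9.724981 < -0.8 is false → out
[5] lift (-5,-9): star map gives -2.275019; window check -1.4 ≤ -2.275019 < -0.8 is false → out
[6] lift (0,7): star map gives -2.119429; window check -1.4 ≤ -2.119429 < -0.8 is false → out
[7] lift (0,9): star map gives -2.724981; window check -1.4 ≤ -2.724981 < -0.8 is false → out
[8] lift (0,2): star map gives -0.605551; window check -1.4 ≤ -0.605551 < -0.8 is false → out
[9] lift (1,10): star map gives -2.027756; window check -1.4 ≤ -2.027756 < -0.8 is false → out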